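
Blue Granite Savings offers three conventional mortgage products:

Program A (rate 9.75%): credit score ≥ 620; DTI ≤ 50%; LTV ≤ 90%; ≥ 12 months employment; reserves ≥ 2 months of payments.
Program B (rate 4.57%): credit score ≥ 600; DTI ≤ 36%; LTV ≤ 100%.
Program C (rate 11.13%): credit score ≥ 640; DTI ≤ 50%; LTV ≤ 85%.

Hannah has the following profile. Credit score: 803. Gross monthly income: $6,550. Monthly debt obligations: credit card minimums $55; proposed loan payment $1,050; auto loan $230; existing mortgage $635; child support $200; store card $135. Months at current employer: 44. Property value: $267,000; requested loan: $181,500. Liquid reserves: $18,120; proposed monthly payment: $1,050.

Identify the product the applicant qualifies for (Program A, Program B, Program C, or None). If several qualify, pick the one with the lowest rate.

Total debts = (55 + 1,050 + 230 + 635 + 200 + 135) = 2,305; DTI = 2,305/6,550 = 35.2%.
LTV = 181,500/267,000 = 68%.
Reserves = 18,120/1,050 = 17.3 months.
Program A: score 803 ≥ 620; DTI 35.2% ≤ 50%; LTV 68% ≤ 90%; employment 44 ≥ 12 mo; reserves 17.3 ≥ 2 mo → qualifies.
Program B: score 803 ≥ 600; DTI 35.2% ≤ 36%; LTV 68% ≤ 100% → qualifies.
Program C: score 803 ≥ 640; DTI 35.2% ≤ 50%; LTV 68% ≤ 85% → qualifies.
Qualifying: Program A, Program B, Program C. Lowest rate is 4.57% → Program B.

Program B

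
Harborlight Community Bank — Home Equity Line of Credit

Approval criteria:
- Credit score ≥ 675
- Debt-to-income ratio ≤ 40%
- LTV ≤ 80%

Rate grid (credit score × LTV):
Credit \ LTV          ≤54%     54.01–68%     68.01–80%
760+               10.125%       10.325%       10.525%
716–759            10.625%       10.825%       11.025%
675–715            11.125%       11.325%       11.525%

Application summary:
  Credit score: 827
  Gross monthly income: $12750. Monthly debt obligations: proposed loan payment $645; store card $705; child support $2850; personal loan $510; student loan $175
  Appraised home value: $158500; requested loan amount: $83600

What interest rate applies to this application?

Credit score 827 ≥ 675; Total monthly debts = (645 + 705 + 2,850 + 510 + 175) = 4,885. Debt-to-income = 4,885/12,750 = 38.3% — meets 40% limit
Loan-to-value = 83,600/158,500 = 52.7% — pass (80% max)
Credit 827 → row 760+; LTV 52.7% → column ≤54%. Grid cell → 10.125%.

10.125%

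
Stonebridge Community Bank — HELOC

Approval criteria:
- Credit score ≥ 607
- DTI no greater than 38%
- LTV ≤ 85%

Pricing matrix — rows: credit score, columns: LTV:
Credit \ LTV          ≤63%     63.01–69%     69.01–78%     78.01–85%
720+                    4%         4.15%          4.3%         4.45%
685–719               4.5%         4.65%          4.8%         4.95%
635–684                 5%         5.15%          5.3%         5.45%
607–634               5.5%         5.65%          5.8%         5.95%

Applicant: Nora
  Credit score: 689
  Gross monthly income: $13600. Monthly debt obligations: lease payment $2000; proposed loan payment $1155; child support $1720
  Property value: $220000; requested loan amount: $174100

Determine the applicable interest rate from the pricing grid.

4.95%

Credit score 689 ≥ 607; Total monthly debts = (2,000 + 1,155 + 1,720) = 4,875. DTI: 4,875 ÷ 13,600 = 35.8%, within the 38% cap
LTV: 174,100 ÷ 220,000 = 79.1%, within 85% cap
Row: 689 falls in 685–719. Column: 79.1% falls in 78.01–85%. Rate = 4.95%.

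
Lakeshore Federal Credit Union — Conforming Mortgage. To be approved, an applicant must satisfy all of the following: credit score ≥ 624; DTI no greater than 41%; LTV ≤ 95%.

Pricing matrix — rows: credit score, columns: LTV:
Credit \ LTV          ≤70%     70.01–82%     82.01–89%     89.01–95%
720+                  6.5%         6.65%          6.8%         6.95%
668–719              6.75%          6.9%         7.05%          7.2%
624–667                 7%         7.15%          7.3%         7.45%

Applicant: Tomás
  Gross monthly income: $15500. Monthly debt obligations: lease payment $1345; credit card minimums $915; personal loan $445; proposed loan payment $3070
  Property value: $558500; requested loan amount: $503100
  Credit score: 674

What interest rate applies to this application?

7.2%

Credit score 674 ≥ 624; Total monthly debts = (1,345 + 915 + 445 + 3,070) = 5,775. Debt-to-income = 5,775/15,500 = 37.3% — meets 41% limit
LTV = 503,100/558,500 = 90.1% ≤ 95%
Credit 674 → row 668–719; LTV 90.1% → column 89.01–95%. Grid cell → 7.2%.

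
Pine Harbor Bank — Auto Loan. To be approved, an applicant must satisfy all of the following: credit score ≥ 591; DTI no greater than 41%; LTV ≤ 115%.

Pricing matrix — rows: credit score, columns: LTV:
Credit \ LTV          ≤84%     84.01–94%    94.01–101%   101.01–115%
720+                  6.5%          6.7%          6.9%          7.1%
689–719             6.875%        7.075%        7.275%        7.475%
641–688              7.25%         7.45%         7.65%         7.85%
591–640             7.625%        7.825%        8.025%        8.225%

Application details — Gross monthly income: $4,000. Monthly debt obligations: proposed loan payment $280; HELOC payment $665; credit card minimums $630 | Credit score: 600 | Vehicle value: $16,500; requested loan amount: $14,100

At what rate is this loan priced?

Credit score 600 ≥ 591; Total monthly debts = (280 + 665 + 630) = 1,575. DTI = 1,575/4,000 = 39.4% ≤ 41%
Loan-to-value = 14,100/16,500 = 85.5% — pass (115% max)
Credit 600 → row 591–640; LTV 85.5% → column 84.01–94%. Grid cell → 7.825%.

7.825%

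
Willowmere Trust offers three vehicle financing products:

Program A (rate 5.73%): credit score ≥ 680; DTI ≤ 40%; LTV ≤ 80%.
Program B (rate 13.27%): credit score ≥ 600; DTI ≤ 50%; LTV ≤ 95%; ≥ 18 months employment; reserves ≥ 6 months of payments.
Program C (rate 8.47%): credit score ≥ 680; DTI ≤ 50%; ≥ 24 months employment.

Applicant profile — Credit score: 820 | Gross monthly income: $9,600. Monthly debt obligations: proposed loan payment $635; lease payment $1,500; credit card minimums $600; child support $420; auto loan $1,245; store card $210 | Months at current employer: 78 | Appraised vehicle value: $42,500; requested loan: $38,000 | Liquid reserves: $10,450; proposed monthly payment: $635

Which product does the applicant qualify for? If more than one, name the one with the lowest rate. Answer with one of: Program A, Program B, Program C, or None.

Total debts = (635 + 1,500 + 600 + 420 + 1,245 + 210) = 4,610; DTI = 4,610/9,600 = 48%.
LTV = 38,000/42,500 = 89.4%.
Reserves = 10,450/635 = 16.5 months.
Program A: score 820 ≥ 680; DTI 48% > 40%; LTV 89.4% > 80% → does not qualify.
Program B: score 820 ≥ 600; DTI 48% ≤ 50%; LTV 89.4% ≤ 95%; employment 78 ≥ 18 mo; reserves 16.5 ≥ 6 mo → qualifies.
Program C: score 820 ≥ 680; DTI 48% ≤ 50%; employment 78 ≥ 24 mo → qualifies.
Qualifying: Program B, Program C. Lowest rate is 8.47% → Program C.

Program C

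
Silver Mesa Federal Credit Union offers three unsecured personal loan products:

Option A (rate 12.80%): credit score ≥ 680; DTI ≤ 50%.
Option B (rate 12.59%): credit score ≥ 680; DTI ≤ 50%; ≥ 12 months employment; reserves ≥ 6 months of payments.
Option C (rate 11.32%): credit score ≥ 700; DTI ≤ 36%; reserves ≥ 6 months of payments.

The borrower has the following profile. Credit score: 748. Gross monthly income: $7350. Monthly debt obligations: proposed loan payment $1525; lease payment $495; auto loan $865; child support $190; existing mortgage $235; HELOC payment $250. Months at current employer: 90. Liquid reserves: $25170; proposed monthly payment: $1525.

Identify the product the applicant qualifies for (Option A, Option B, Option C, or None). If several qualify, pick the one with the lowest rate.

Total debts = (1,525 + 495 + 865 + 190 + 235 + 250) = 3,560; DTI = 3,560/7,350 = 48.4%.
Reserves = 25,170/1,525 = 16.5 months.
Option A: score 748 ≥ 680; DTI 48.4% ≤ 50% → qualifies.
Option B: score 748 ≥ 680; DTI 48.4% ≤ 50%; employment 90 ≥ 12 mo; reserves 16.5 ≥ 6 mo → qualifies.
Option C: score 748 ≥ 700; DTI 48.4% > 36%; reserves 16.5 ≥ 6 mo → does not qualify.
Qualifying: Option A, Option B. Lowest rate is 12.59% → Option B.

Option B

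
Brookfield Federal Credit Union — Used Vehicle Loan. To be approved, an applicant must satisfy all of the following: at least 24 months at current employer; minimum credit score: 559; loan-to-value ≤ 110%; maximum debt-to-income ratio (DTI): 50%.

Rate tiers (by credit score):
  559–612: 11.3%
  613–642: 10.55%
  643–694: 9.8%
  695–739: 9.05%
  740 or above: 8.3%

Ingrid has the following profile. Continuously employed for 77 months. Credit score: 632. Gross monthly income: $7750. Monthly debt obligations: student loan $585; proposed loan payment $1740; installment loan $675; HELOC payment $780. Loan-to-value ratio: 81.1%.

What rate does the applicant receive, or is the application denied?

Credit score 632 ≥ 559 (meets minimum)
Employment 77 ≥ 24 months
Total monthly debts = (585 + 1,740 + 675 + 780) = 3,780. Debt-to-income = 3,780/7,750 = 48.8% — meets 50% limit
LTV 81.1% ≤ 110%
All requirements met. Score 632 falls in the 613–642 tier → 10.55%.

Approved at 10.55%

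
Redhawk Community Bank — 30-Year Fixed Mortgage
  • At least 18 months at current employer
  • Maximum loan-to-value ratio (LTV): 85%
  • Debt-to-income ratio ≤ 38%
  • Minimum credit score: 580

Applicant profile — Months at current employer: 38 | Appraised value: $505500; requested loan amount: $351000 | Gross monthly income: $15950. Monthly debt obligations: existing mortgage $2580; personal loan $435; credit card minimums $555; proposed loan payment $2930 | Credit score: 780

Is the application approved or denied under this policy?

Employment 38 ≥ 18 months
LTV: 351,000 ÷ 505,500 = 69.4%, within 85% cap
Total monthly debts = (2,580 + 435 + 555 + 2,930) = 6,500. DTI: 6,500 ÷ 15,950 = 40.8%, exceeds the 38% cap
Credit score 780 ≥ 580 (meets)
Fails on DTI.

Denied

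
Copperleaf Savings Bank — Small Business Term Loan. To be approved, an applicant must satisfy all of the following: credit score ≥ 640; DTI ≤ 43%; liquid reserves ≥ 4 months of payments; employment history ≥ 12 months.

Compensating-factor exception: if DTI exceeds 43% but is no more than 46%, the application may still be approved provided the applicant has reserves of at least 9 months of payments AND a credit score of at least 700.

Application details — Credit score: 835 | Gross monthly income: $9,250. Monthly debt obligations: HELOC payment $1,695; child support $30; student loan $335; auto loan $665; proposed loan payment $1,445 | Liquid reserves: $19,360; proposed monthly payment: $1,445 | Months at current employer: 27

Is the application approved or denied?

Approved

Credit score 835 ≥ 640 (meets base)
Total debts = (1,695 + 30 + 335 + 665 + 1,445) = 4,170. DTI = 4,170/9,250 = 45.1% > 43% — standard DTI limit exceeded.
Reserves: 19,360 ÷ 1,445 = 13.4 months (meets 4-month minimum)
Employment 27 ≥ 12 months
DTI 45.1% is within the 43%–46% exception band; checking compensating factors.
Override check — reserves: 13.4 mo (ok); score: 835 (ok).
Both override conditions satisfied; DTI exception granted.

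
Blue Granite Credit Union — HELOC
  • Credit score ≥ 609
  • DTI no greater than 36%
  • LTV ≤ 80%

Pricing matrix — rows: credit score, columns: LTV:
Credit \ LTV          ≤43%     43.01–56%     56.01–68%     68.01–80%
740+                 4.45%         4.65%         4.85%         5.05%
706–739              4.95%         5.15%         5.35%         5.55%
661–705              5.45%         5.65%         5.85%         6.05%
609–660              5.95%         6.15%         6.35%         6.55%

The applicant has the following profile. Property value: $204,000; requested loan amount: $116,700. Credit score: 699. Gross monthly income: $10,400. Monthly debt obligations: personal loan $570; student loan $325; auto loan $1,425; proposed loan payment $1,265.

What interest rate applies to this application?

Credit score 699 ≥ 609; Total monthly debts = (570 + 325 + 1,425 + 1,265) = 3,585. DTI = 3,585/10,400 = 34.5% ≤ 36%
Loan-to-value = 116,700/204,000 = 57.2% — pass (80% max)
Credit 699 → row 661–705; LTV 57.2% → column 56.01–68%. Grid cell → 5.85%.

5.85%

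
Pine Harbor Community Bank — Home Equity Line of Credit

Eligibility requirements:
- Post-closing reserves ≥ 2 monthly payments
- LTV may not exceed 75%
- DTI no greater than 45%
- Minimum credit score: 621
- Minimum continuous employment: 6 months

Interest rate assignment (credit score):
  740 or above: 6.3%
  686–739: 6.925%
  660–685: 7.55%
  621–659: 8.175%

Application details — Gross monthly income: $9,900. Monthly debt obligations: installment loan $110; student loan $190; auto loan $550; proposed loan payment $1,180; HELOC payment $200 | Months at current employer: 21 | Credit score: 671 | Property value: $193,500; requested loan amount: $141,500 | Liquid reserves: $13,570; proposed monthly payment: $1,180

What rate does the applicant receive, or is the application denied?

Approved at 7.55%

Credit score 671 ≥ 621 (meets minimum)
Liquid reserves cover 13,570/1,180 = 11.5 months — ≥ 2 required
Total monthly debts = (110 + 190 + 550 + 1,180 + 200) = 2,230. DTI = 2,230/9,900 = 22.5% ≤ 45%
Employment 21 ≥ 6 months
LTV: 141,500 ÷ 193,500 = 73.1%, within 75% cap
All requirements met. Score 671 falls in the 660–685 tier → 7.55%.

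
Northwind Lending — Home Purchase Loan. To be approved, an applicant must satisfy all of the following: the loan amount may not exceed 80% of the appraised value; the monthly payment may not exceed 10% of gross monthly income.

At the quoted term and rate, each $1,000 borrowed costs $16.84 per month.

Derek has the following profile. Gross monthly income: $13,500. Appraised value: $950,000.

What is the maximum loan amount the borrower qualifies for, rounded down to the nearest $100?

Payment cap: 10% × $13,500 = $1,350/month.
At $16.84 per $1,000, that supports 1,350/16.84 × 1,000 ≈ $80,166 → $80,100.
LTV cap: 80% × $950,000 = $760,000 → $760,000.
Binding constraint: payment-to-income.

$80,100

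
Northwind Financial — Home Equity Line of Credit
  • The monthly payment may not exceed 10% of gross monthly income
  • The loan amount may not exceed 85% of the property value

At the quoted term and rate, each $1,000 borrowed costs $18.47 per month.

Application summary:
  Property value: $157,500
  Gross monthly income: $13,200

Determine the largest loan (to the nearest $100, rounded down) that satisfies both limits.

Payment cap: 10% × $13,200 = $1,320/month.
At $18.47 per $1,000, that supports 1,320/18.47 × 1,000 ≈ $71,467 → $71,400.
LTV cap: 85% × $157,500 = $133,875 → $133,800.
Binding constraint: payment-to-income.

$71,400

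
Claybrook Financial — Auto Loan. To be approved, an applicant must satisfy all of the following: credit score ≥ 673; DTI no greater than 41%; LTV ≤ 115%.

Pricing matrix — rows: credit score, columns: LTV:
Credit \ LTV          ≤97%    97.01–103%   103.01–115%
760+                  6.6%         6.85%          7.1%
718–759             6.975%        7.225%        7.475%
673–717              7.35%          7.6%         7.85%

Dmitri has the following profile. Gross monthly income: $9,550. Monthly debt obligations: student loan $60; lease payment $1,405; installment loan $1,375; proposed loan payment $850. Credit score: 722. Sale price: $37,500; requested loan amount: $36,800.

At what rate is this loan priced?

Credit score 722 ≥ 673; Total monthly debts = (60 + 1,405 + 1,375 + 850) = 3,690. DTI: 3,690 ÷ 9,550 = 38.6%, within the 41% cap
LTV: 36,800 ÷ 37,500 = 98.1%, within 115% cap
Credit 722 → row 718–759; LTV 98.1% → column 97.01–103%. Grid cell → 7.225%.

7.225%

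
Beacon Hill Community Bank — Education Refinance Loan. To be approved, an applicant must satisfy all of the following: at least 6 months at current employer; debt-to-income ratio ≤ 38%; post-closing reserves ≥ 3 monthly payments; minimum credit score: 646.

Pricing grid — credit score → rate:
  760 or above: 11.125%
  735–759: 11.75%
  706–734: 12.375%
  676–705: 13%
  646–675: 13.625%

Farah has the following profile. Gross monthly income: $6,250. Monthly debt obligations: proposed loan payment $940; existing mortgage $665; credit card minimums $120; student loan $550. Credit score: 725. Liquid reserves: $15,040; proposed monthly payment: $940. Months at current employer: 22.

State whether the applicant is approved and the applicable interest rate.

Approved at 12.375%

Credit score 725 ≥ 646 (meets minimum)
Reserves = 15,040/940 = 16.0 months ≥ 3
Total monthly debts = (940 + 665 + 120 + 550) = 2,275. DTI: 2,275 ÷ 6,250 = 36.4%, within the 38% cap
Employment 22 ≥ 6 months
All requirements met. Score 725 falls in the 706–734 tier → 12.375%.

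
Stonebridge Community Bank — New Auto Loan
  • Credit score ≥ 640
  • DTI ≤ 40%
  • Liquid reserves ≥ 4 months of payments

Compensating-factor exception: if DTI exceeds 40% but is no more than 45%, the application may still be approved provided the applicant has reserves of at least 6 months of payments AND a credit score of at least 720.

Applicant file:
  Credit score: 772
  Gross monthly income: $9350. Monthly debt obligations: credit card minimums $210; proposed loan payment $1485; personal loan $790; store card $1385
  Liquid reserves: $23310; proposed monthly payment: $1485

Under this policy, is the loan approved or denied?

Approved

Credit score 772 ≥ 640 (meets base)
Total debts = (210 + 1,485 + 790 + 1,385) = 3,870. DTI = 3,870/9,350 = 41.4% > 40% — standard DTI limit exceeded.
Liquid reserves cover 23,310/1,485 = 15.7 months — ≥ 4 required
DTI 41.4% is within the 40%–45% exception band; checking compensating factors.
Override check — reserves: 15.7 mo (ok); score: 772 (ok).
Both compensating conditions met → exception applies.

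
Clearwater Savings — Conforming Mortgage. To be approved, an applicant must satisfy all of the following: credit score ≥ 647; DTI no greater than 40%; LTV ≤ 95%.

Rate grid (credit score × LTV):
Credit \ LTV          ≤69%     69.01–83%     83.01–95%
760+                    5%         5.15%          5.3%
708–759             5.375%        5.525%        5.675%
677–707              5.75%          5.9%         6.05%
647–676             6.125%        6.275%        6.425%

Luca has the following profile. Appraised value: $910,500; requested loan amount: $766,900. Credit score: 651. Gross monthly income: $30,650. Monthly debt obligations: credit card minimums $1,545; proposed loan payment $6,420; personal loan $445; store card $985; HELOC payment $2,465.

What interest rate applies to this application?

Credit score 651 ≥ 647; Total monthly debts = (1,545 + 6,420 + 445 + 985 + 2,465) = 11,860. DTI: 11,860 ÷ 30,650 = 38.7%, within the 40% cap
LTV = 766,900/910,500 = 84.2% ≤ 95%
Row: 651 falls in 647–676. Column: 84.2% falls in 83.01–95%. Rate = 6.425%.

6.425%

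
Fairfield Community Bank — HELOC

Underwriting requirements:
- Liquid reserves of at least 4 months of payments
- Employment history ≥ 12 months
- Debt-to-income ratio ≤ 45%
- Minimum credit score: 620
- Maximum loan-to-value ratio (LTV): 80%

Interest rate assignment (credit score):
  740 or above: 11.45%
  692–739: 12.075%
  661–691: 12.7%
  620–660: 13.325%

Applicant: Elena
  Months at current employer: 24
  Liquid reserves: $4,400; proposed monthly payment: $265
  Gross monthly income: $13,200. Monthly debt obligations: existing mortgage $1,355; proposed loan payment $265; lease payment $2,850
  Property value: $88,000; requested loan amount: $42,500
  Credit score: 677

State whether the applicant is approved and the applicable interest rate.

Approved at 12.7%

Credit score 677 ≥ 620 (meets minimum)
Liquid reserves cover 4,400/265 = 16.6 months — ≥ 4 required
Total monthly debts = (1,355 + 265 + 2,850) = 4,470. DTI = 4,470/13,200 = 33.9% ≤ 45%
Employment 24 ≥ 12 months
LTV: 42,500 ÷ 88,000 = 48.3%, within 80% cap
All requirements met. Score 677 falls in the 661–691 tier → 12.7%.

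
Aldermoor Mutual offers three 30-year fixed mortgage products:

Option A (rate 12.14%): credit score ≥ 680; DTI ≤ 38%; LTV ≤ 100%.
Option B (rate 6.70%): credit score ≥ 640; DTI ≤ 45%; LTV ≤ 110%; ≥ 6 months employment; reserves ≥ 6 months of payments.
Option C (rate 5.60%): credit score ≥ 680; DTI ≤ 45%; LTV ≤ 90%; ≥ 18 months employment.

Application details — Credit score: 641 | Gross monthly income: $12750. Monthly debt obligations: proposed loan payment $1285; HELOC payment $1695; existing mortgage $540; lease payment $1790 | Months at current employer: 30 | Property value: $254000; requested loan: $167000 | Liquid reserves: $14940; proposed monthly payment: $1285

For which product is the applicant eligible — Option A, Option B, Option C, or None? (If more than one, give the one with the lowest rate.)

Total debts = (1,285 + 1,695 + 540 + 1,790) = 5,310; DTI = 5,310/12,750 = 41.6%.
LTV = 167,000/254,000 = 65.7%.
Reserves = 14,940/1,285 = 11.6 months.
Option A: score 641 < 680; DTI 41.6% > 38%; LTV 65.7% ≤ 100% → does not qualify.
Option B: score 641 ≥ 640; DTI 41.6% ≤ 45%; LTV 65.7% ≤ 110%; employment 30 ≥ 6 mo; reserves 11.6 ≥ 6 mo → qualifies.
Option C: score 641 < 680; DTI 41.6% ≤ 45%; LTV 65.7% ≤ 90%; employment 30 ≥ 18 mo → does not qualify.

Option B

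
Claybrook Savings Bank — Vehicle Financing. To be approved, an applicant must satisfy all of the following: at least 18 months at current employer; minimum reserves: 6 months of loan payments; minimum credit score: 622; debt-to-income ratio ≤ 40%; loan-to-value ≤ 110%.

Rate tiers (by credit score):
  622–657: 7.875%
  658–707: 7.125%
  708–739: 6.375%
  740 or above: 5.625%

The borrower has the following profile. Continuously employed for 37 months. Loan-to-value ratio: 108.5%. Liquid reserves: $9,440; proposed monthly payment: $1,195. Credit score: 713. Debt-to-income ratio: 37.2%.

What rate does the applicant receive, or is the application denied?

Approved at 6.375%

Credit score 713 ≥ 622 (meets minimum)
Employment 37 ≥ 18 months
Reserves: 9,440 ÷ 1,195 = 7.9 months (meets 6-month minimum)
LTV 108.5% ≤ 110%
DTI 37.2% is within the 40% limit
All requirements met. Score 713 falls in the 708–739 tier → 6.375%.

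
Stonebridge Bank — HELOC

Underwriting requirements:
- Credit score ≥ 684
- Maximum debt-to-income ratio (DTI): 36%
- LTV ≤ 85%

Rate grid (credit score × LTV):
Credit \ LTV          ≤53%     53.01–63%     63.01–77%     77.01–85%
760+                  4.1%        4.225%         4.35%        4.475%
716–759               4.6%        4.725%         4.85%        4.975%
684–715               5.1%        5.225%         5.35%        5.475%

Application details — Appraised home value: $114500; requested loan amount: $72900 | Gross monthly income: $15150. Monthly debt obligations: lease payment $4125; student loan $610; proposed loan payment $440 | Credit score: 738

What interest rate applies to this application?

4.85%

Credit score 738 ≥ 684; Total monthly debts = (4,125 + 610 + 440) = 5,175. DTI: 5,175 ÷ 15,150 = 34.2%, within the 36% cap
Loan-to-value = 72,900/114,500 = 63.7% — pass (85% max)
Score 738 is in the 716–759 band; LTV 63.7% is in the 63.01–77% band → 4.85%.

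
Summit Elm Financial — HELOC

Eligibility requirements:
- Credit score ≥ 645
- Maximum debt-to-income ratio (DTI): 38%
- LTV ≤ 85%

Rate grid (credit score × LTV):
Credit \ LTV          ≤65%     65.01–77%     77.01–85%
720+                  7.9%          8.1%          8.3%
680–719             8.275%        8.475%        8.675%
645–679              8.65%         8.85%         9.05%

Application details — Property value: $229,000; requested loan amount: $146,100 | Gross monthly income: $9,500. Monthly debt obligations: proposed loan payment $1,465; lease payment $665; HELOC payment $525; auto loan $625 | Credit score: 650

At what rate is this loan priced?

8.65%

Credit score 650 ≥ 645; Total monthly debts = (1,465 + 665 + 525 + 625) = 3,280. Debt-to-income = 3,280/9,500 = 34.5% — meets 38% limit
LTV = 146,100/229,000 = 63.8% ≤ 85%
Credit 650 → row 645–679; LTV 63.8% → column ≤65%. Grid cell → 8.65%.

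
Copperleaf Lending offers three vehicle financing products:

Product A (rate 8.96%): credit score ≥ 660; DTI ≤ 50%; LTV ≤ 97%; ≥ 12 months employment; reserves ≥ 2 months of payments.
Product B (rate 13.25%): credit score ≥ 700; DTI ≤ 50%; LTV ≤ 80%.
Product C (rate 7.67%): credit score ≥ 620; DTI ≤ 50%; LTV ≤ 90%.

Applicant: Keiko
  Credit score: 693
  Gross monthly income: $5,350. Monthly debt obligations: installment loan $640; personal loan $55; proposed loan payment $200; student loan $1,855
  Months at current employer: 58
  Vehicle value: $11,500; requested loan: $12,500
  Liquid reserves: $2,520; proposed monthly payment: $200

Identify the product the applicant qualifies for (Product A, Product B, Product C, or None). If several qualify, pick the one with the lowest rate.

Total debts = (640 + 55 + 200 + 1,855) = 2,750; DTI = 2,750/5,350 = 51.4%.
LTV = 12,500/11,500 = 108.7%.
Reserves = 2,520/200 = 12.6 months.
Product A: score 693 ≥ 660; DTI 51.4% > 50%; LTV 108.7% > 97%; employment 58 ≥ 12 mo; reserves 12.6 ≥ 2 mo → does not qualify.
Product B: score 693 < 700; DTI 51.4% > 50%; LTV 108.7% > 80% → does not qualify.
Product C: score 693 ≥ 620; DTI 51.4% > 50%; LTV 108.7% > 90% → does not qualify.

None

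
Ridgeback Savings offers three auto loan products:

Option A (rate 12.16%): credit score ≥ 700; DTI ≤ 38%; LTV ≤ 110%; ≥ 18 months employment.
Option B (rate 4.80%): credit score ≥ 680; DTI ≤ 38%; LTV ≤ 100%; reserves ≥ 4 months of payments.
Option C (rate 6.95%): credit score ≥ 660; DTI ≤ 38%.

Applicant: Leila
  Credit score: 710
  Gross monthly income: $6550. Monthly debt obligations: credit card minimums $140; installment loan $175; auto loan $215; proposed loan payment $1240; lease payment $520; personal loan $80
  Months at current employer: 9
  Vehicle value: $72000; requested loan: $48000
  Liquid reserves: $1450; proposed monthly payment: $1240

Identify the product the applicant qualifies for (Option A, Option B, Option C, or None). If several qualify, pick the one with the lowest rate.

Option C

Total debts = (140 + 175 + 215 + 1,240 + 520 + 80) = 2,370; DTI = 2,370/6,550 = 36.2%.
LTV = 48,000/72,000 = 66.7%.
Reserves = 1,450/1,240 = 1.2 months.
Option A: score 710 ≥ 700; DTI 36.2% ≤ 38%; LTV 66.7% ≤ 110%; employment 9 < 18 mo → does not qualify.
Option B: score 710 ≥ 680; DTI 36.2% ≤ 38%; LTV 66.7% ≤ 100%; reserves 1.2 < 4 mo → does not qualify.
Option C: score 710 ≥ 660; DTI 36.2% ≤ 38% → qualifies.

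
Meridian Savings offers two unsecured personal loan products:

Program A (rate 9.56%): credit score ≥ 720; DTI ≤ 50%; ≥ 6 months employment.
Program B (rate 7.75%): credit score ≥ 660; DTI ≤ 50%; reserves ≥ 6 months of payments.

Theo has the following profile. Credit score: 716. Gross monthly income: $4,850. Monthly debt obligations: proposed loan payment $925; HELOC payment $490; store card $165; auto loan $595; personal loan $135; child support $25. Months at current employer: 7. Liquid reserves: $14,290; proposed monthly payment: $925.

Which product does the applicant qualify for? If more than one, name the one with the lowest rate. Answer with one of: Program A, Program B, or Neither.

Total debts = (925 + 490 + 165 + 595 + 135 + 25) = 2,335; DTI = 2,335/4,850 = 48.1%.
Reserves = 14,290/925 = 15.4 months.
Program A: score 716 < 720; DTI 48.1% ≤ 50%; employment 7 ≥ 6 mo → does not qualify.
Program B: score 716 ≥ 660; DTI 48.1% ≤ 50%; reserves 15.4 ≥ 6 mo → qualifies.

Program B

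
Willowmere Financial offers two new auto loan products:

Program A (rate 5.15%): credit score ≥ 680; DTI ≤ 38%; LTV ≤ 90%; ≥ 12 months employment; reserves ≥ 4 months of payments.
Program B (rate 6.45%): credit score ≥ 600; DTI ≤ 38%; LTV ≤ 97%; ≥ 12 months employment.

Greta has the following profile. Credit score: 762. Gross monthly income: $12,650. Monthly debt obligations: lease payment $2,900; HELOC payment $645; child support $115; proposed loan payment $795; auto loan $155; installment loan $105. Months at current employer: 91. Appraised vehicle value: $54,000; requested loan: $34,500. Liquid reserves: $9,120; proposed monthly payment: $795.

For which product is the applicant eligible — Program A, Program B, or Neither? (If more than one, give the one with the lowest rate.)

Program A

Total debts = (2,900 + 645 + 115 + 795 + 155 + 105) = 4,715; DTI = 4,715/12,650 = 37.3%.
LTV = 34,500/54,000 = 63.9%.
Reserves = 9,120/795 = 11.5 months.
Program A: score 762 ≥ 680; DTI 37.3% ≤ 38%; LTV 63.9% ≤ 90%; employment 91 ≥ 12 mo; reserves 11.5 ≥ 4 mo → qualifies.
Program B: score 762 ≥ 600; DTI 37.3% ≤ 38%; LTV 63.9% ≤ 97%; employment 91 ≥ 12 mo → qualifies.
Qualifying: Program A, Program B. Lowest rate is 5.15% → Program A.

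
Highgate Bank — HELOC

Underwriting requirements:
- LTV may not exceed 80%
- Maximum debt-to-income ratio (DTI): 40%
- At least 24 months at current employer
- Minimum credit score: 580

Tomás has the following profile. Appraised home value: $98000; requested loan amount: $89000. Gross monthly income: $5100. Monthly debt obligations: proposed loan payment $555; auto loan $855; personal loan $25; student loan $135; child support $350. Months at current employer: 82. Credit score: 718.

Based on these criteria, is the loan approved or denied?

Denied

Loan-to-value = 89,000/98,000 = 90.8% — fail (80% max)
Total monthly debts = (555 + 855 + 25 + 135 + 350) = 1,920. DTI = 1,920/5,100 = 37.6% ≤ 40%
Employment 82 ≥ 24 months
Credit score 718 ≥ 580 (meets)
Fails on LTV.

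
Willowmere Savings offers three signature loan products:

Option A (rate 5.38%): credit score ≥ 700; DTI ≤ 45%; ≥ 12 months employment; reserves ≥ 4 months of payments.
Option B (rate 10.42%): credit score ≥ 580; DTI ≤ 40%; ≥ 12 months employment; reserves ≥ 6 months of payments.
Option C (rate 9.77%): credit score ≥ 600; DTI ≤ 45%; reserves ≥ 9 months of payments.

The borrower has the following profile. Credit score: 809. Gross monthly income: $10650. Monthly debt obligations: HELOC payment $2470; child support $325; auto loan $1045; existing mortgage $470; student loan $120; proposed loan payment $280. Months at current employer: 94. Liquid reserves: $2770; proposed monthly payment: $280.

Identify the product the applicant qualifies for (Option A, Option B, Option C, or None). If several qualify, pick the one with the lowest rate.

Total debts = (2,470 + 325 + 1,045 + 470 + 120 + 280) = 4,710; DTI = 4,710/10,650 = 44.2%.
Reserves = 2,770/280 = 9.9 months.
Option A: score 809 ≥ 700; DTI 44.2% ≤ 45%; employment 94 ≥ 12 mo; reserves 9.9 ≥ 4 mo → qualifies.
Option B: score 809 ≥ 580; DTI 44.2% > 40%; employment 94 ≥ 12 mo; reserves 9.9 ≥ 6 mo → does not qualify.
Option C: score 809 ≥ 600; DTI 44.2% ≤ 45%; reserves 9.9 ≥ 9 mo → qualifies.
Qualifying: Option A, Option C. Lowest rate is 5.38% → Option A.

Option A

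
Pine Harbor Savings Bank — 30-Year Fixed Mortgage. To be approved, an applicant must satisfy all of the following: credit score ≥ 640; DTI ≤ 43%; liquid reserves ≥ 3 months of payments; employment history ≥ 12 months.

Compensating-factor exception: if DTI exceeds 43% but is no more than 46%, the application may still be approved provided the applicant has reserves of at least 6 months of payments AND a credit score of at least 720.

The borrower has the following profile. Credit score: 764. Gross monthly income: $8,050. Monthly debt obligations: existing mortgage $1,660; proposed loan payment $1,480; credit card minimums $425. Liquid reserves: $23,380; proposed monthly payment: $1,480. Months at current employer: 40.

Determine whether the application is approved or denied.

Credit score 764 ≥ 640 (meets base)
Total debts = (1,660 + 1,480 + 425) = 3,565. DTI = 3,565/8,050 = 44.3% > 43% — standard DTI limit exceeded.
Liquid reserves cover 23,380/1,480 = 15.8 months — ≥ 3 required
Employment 40 ≥ 12 months
44.3% falls in the override range (43%–46%), so the compensating-factor test applies.
Override check — reserves: 15.8 mo (ok); score: 764 (ok).
Both compensating conditions met → exception applies.

Approved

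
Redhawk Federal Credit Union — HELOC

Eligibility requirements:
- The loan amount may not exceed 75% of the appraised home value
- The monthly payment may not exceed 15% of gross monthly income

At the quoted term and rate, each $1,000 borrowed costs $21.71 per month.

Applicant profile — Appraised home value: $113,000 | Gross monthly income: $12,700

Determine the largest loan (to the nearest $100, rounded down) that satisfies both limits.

$84,700

Payment cap: 15% × $12,700 = $1,905/month.
At $21.71 per $1,000, that supports 1,905/21.71 × 1,000 ≈ $87,747 → $87,700.
LTV cap: 75% × $113,000 = $84,750 → $84,700.
Binding constraint: loan-to-value.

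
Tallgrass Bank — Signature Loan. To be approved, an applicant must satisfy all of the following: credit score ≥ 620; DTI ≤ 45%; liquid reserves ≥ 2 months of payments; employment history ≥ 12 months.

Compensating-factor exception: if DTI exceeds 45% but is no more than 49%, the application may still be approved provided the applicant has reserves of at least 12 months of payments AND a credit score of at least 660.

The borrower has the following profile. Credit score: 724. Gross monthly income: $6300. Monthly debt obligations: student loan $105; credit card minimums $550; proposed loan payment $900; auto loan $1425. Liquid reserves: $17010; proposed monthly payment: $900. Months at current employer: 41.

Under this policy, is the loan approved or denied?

Approved

Credit score 724 ≥ 620 (meets base)
Total debts = (105 + 550 + 900 + 1,425) = 2,980. DTI: 2,980 ÷ 6,300 = 47.3%, over the 45% base limit.
Reserves: 17,010 ÷ 900 = 18.9 months (meets 2-month minimum)
Employment 41 ≥ 12 months
DTI 47.3% is within the 45%–49% exception band; checking compensating factors.
Override check — reserves: 18.9 mo (ok); score: 724 (ok).
Both compensating conditions met → exception applies.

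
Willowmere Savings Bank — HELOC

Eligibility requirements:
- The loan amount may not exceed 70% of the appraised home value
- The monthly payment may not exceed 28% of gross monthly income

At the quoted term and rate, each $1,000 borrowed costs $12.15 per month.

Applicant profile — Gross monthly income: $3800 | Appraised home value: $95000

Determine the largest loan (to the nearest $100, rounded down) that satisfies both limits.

Payment cap: 28% × $3,800 = $1,064/month.
At $12.15 per $1,000, that supports 1,064/12.15 × 1,000 ≈ $87,572 → $87,500.
LTV cap: 70% × $95,000 = $66,500 → $66,500.
Binding constraint: loan-to-value.

$66,500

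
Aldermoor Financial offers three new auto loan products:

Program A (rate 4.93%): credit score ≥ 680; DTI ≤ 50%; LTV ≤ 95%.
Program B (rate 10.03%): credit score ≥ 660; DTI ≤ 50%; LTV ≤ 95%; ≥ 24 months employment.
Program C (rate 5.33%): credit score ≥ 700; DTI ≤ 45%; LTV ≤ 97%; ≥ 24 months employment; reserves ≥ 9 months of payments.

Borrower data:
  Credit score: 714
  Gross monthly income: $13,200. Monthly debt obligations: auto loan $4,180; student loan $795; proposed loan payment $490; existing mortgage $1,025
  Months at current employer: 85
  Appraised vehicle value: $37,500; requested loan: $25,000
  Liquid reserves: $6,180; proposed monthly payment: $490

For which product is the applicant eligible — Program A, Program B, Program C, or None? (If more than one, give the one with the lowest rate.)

Program A

Total debts = (4,180 + 795 + 490 + 1,025) = 6,490; DTI = 6,490/13,200 = 49.2%.
LTV = 25,000/37,500 = 66.7%.
Reserves = 6,180/490 = 12.6 months.
Program A: score 714 ≥ 680; DTI 49.2% ≤ 50%; LTV 66.7% ≤ 95% → qualifies.
Program B: score 714 ≥ 660; DTI 49.2% ≤ 50%; LTV 66.7% ≤ 95%; employment 85 ≥ 24 mo → qualifies.
Program C: score 714 ≥ 700; DTI 49.2% > 45%; LTV 66.7% ≤ 97%; employment 85 ≥ 24 mo; reserves 12.6 ≥ 9 mo → does not qualify.
Qualifying: Program A, Program B. Lowest rate is 4.93% → Program A.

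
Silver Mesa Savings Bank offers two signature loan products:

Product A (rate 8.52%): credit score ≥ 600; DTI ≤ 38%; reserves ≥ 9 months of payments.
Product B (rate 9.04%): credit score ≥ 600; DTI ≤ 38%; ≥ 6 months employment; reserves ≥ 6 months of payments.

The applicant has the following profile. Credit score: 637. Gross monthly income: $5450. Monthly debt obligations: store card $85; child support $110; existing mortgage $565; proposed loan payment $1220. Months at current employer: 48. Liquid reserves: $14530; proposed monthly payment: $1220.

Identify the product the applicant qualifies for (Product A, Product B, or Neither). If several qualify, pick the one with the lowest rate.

Product A

Total debts = (85 + 110 + 565 + 1,220) = 1,980; DTI = 1,980/5,450 = 36.3%.
Reserves = 14,530/1,220 = 11.9 months.
Product A: score 637 ≥ 600; DTI 36.3% ≤ 38%; reserves 11.9 ≥ 9 mo → qualifies.
Product B: score 637 ≥ 600; DTI 36.3% ≤ 38%; employment 48 ≥ 6 mo; reserves 11.9 ≥ 6 mo → qualifies.
Qualifying: Product A, Product B. Lowest rate is 8.52% → Product A.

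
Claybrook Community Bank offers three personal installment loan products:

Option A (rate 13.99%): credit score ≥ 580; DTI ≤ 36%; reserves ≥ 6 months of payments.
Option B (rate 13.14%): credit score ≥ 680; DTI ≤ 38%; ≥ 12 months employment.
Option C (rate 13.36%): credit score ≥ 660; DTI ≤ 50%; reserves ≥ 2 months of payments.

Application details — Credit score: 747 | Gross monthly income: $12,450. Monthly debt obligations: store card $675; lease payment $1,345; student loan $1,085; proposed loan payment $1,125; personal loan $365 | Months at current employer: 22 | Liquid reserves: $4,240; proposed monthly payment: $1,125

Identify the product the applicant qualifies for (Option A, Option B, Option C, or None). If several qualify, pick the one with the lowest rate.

Option B

Total debts = (675 + 1,345 + 1,085 + 1,125 + 365) = 4,595; DTI = 4,595/12,450 = 36.9%.
Reserves = 4,240/1,125 = 3.8 months.
Option A: score 747 ≥ 580; DTI 36.9% > 36%; reserves 3.8 < 6 mo → does not qualify.
Option B: score 747 ≥ 680; DTI 36.9% ≤ 38%; employment 22 ≥ 12 mo → qualifies.
Option C: score 747 ≥ 660; DTI 36.9% ≤ 50%; reserves 3.8 ≥ 2 mo → qualifies.
Qualifying: Option B, Option C. Lowest rate is 13.14% → Option B.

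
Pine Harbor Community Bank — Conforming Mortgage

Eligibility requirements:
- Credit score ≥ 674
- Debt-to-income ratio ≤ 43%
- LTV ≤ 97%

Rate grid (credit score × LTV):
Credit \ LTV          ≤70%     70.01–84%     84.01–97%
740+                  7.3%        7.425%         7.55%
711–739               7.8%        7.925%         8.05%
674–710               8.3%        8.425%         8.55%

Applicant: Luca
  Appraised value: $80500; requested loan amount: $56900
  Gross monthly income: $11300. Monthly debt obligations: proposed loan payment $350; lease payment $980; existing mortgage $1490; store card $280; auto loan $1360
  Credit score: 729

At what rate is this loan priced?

Credit score 729 ≥ 674; Total monthly debts = (350 + 980 + 1,490 + 280 + 1,360) = 4,460. DTI = 4,460/11,300 = 39.5% ≤ 43%
Loan-to-value = 56,900/80,500 = 70.7% — pass (97% max)
Row: 729 falls in 711–739. Column: 70.7% falls in 70.01–84%. Rate = 7.925%.

7.925%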